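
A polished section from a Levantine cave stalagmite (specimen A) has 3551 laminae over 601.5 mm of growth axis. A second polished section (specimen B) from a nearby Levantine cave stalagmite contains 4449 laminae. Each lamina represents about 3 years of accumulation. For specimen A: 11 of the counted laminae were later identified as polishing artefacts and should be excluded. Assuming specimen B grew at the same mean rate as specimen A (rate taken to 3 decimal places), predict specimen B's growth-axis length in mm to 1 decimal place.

Specimen A: true lamina count = 3551 − 11 = 3540.
Specimen A: at 3 years per lamina, 3540 × 3 = 10620 years.
A: Extension rate ≈ 601.5 / 10620 = 0.057 mm/year.
Specimen B: at 3 years per lamina, 4449 × 3 = 13347 years. B's length ≈ 0.057 × 13347 = 760.8 mm.

760.8 mm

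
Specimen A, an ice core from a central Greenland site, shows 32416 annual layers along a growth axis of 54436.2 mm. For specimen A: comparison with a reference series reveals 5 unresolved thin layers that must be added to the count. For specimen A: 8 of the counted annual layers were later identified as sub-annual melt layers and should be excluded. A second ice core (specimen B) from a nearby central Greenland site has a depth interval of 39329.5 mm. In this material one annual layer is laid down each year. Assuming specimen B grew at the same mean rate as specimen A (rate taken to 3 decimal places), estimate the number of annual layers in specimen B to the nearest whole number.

Specimen A: after corrections the count is 32416 − 8 + 5 = 32413 annual layers.
A: Extension rate ≈ 54436.2 / 32413 = 1.679 mm/yr.
Specimen B: 39329.5 mm / 1.679 mm per year = 23424.36 years ≈ 23424 annual layers.

23424 annual layers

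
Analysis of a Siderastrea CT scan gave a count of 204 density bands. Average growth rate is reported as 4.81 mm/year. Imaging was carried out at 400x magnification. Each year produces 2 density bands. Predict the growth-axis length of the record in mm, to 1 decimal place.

490.6 mm

204 density bands at 2 per year is 204 / 2 = 102 years.
Predicted length = 4.81 mm/year × 102 years = 490.6 mm.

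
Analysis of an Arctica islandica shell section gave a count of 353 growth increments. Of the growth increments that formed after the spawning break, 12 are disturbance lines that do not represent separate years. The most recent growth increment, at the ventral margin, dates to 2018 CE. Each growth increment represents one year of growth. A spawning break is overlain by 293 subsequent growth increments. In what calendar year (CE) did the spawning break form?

There are 293 growth increments younger than the spawning break.
293 − 12 false = 281 true growth increments after the spawning break.
2018 − 281 = 1737 CE.

1737 CE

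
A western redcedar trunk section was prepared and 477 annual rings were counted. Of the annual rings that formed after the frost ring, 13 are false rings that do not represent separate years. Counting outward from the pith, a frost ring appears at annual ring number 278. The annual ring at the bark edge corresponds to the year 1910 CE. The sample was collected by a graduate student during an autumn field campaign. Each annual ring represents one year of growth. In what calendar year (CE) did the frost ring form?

1724 CE

Between annual ring 278 and the bark edge there are 477 − 278 = 199 annual rings.
Excluding 13 false annual rings: 199 − 13 = 186.
1910 − 186 = 1724 CE.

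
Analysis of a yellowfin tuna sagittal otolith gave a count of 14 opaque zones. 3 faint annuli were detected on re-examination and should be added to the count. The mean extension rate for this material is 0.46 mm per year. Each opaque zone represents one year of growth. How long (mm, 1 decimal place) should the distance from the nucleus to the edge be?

7.8 mm

After corrections the count is 14 + 3 = 17 opaque zones.
Predicted length = 0.46 mm/year × 17 years = 7.8 mm.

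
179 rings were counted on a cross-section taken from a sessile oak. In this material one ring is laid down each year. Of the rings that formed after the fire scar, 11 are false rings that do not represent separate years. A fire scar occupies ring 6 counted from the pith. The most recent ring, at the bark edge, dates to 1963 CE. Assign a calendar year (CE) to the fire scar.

1801 CE

Between ring 6 and the bark edge there are 179 − 6 = 173 rings.
Excluding 11 false rings: 173 − 11 = 162.
Counting back 162 years from 1963 CE places the fire scar in 1963 − 162 = 1801 CE.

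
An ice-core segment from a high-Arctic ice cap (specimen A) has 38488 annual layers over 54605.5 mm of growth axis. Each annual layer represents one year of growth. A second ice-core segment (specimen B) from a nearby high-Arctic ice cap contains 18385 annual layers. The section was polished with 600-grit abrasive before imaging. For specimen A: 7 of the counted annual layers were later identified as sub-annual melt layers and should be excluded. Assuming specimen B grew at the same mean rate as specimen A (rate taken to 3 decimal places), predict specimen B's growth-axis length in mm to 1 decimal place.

26088.3 mm

Specimen A: true annual layer count = 38488 − 7 = 38481.
A: 54605.5 mm over 38481 years gives 54605.5 / 38481 ≈ 1.419 mm/year.
B's length ≈ 1.419 × 18385 = 26088.3 mm.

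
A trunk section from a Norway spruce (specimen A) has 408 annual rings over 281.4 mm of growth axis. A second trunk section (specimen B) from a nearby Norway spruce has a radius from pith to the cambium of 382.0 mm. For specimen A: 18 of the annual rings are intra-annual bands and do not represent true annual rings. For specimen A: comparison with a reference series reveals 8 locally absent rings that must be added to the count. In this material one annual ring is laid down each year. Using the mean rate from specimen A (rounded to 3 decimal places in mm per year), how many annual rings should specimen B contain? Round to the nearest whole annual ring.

540 annual rings

Specimen A: after corrections the count is 408 − 18 + 8 = 398 annual rings.
A: 281.4 mm over 398 years gives 281.4 / 398 ≈ 0.707 mm/yr.
B spans 382.0 / 0.707 = 540.31 years ≈ 540 annual rings.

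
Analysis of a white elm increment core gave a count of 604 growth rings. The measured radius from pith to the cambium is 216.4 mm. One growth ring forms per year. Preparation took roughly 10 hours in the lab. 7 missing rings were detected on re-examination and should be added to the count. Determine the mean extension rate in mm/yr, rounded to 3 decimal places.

0.354 mm/yr

Adjusted count: 604 + 7 = 611 growth rings.
216.4 mm over 611 years gives 216.4 / 611 ≈ 0.354 mm/yr.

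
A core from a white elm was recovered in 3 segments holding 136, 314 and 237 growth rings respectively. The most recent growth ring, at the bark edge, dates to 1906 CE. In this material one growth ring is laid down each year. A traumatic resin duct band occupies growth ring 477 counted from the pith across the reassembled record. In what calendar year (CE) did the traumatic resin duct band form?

Total growth rings = 136 + 314 + 237 = 687.
The traumatic resin duct band sits at growth ring 477 from the pith, so 687 − 477 = 210 growth rings formed after it.
Counting back 210 years from 1906 CE places the traumatic resin duct band in 1906 − 210 = 1696 CE.

1696 CE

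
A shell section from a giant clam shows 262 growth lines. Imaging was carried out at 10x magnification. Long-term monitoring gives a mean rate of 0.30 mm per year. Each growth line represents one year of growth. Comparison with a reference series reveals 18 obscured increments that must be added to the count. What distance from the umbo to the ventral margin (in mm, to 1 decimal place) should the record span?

84.0 mm

After corrections the count is 262 + 18 = 280 growth lines.
280 years at 0.30 mm/year gives 0.30 × 280 = 84.0 mm.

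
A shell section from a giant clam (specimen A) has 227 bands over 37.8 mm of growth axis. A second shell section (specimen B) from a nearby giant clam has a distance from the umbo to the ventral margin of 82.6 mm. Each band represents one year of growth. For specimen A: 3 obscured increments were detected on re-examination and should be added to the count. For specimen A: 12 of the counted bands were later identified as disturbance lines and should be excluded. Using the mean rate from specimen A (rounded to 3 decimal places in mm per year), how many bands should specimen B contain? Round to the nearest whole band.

Specimen A: correcting the raw count gives 227 − 12 + 3 = 218 true bands.
A: 37.8 mm over 218 years gives 37.8 / 218 ≈ 0.173 mm/yr.
For B, 82.6 / 0.173 = 477.46 years ≈ 477 bands.

477 bands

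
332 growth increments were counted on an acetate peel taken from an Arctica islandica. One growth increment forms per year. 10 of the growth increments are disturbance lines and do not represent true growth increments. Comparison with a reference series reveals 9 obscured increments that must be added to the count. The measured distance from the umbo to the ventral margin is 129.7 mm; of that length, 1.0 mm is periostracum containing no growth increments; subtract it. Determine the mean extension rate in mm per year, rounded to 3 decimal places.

Adjusted count: 332 − 10 + 9 = 331 growth increments.
Removing the 1.0 mm offcut leaves 129.7 − 1.0 = 128.7 mm.
Extension rate ≈ 128.7 / 331 = 0.389 mm per year.

0.389 mm per year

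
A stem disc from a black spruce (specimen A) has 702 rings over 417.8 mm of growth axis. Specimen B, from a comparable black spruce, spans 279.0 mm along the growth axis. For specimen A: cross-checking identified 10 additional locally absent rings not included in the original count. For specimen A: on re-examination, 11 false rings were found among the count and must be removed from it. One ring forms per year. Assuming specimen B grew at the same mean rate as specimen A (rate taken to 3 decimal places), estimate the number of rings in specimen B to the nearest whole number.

Specimen A: true ring count = 702 − 11 + 10 = 701.
A: 417.8 mm over 701 years gives 417.8 / 701 ≈ 0.596 mm/yr.
For B, 279.0 / 0.596 = 468.12 years ≈ 468 rings.

468 rings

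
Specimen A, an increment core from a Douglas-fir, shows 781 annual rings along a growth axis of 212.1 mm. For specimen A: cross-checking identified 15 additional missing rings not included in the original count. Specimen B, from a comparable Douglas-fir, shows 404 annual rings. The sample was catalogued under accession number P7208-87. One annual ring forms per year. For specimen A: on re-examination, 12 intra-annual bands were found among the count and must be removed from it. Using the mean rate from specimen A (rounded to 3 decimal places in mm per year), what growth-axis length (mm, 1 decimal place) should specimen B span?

109.5 mm

Specimen A: after corrections the count is 781 − 12 + 15 = 784 annual rings.
A: Mean rate = 212.1 mm / 784 years ≈ 0.271 mm per year.
For B, 0.271 mm/year × 404 years = 109.5 mm.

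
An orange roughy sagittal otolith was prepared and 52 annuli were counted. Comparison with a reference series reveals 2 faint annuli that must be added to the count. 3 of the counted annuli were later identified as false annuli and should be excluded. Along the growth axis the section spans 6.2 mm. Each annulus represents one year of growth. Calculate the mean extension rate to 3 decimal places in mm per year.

After corrections the count is 52 − 3 + 2 = 51 annuli.
6.2 mm over 51 years gives 6.2 / 51 ≈ 0.122 mm per year.

0.122 mm per year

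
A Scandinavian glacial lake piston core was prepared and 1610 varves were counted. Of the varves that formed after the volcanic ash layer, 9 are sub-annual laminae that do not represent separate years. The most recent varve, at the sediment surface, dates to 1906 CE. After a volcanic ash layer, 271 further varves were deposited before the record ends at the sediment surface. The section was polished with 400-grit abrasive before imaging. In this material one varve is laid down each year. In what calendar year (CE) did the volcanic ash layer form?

1644 CE

271 varves formed after the volcanic ash layer.
271 − 9 false = 262 true varves after the volcanic ash layer.
Counting back 262 years from 1906 CE places the volcanic ash layer in 1906 − 262 = 1644 CE.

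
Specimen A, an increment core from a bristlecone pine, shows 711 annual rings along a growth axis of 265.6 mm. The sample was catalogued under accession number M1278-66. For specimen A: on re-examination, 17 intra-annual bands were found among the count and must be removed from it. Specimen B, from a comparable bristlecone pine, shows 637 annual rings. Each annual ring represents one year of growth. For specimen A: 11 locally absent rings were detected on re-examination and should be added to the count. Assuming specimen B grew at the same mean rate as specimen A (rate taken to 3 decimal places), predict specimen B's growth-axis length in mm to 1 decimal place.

Specimen A: after corrections the count is 711 − 17 + 11 = 705 annual rings.
A: Extension rate ≈ 265.6 / 705 = 0.377 mm/year.
Length of B = 0.377 × 637 = 240.1 mm.

240.1 mm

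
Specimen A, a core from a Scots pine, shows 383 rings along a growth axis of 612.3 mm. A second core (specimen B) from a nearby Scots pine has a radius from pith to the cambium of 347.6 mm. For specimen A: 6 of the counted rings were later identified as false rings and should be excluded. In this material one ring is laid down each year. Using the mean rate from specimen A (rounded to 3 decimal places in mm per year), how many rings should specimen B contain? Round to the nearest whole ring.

214 rings

Specimen A: adjusted count: 383 − 6 = 377 rings.
A: 612.3 mm over 377 years gives 612.3 / 377 ≈ 1.624 mm/yr.
Specimen B: 347.6 mm / 1.624 mm per year = 214.04 years ≈ 214 rings.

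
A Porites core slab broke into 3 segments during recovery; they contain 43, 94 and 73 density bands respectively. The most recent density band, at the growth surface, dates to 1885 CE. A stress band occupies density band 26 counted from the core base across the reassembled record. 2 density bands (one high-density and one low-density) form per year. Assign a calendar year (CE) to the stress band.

1793 CE

Total density bands = 43 + 94 + 73 = 210.
Between density band 26 and the growth surface there are 210 − 26 = 184 density bands.
With 2 density bands per year, 184 / 2 = 92 years.
1885 − 92 = 1793 CE.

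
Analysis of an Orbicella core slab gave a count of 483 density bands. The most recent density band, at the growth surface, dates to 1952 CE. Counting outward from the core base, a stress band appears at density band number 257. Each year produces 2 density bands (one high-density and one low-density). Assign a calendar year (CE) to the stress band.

1839 CE

483 − 257 = 226 density bands lie beyond the stress band toward the growth surface.
226 density bands at 2 per year is 226 / 2 = 113 years.
The density band at the growth surface is 1952 CE, so the stress band dates to 1952 − 113 = 1839 CE.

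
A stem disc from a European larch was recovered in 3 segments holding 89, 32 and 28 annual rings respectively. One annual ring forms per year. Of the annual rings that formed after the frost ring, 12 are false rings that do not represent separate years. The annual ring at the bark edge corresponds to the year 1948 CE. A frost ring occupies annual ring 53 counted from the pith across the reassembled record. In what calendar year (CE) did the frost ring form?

Total annual rings = 89 + 32 + 28 = 149.
Between annual ring 53 and the bark edge there are 149 − 53 = 96 annual rings.
Excluding 12 false annual rings: 96 − 12 = 84.
Counting back 84 years from 1948 CE places the frost ring in 1948 − 84 = 1864 CE.

1864 CE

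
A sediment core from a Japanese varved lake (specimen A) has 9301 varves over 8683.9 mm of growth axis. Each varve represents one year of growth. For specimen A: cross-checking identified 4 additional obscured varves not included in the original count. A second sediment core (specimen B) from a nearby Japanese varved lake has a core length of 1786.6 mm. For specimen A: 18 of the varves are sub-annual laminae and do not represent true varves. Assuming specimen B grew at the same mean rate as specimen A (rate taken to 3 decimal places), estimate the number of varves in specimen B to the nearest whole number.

1911 varves

Specimen A: after corrections the count is 9301 − 18 + 4 = 9287 varves.
A: Mean rate = 8683.9 mm / 9287 years ≈ 0.935 mm/yr.
Specimen B: 1786.6 mm / 0.935 mm per year = 1910.80 years ≈ 1911 varves.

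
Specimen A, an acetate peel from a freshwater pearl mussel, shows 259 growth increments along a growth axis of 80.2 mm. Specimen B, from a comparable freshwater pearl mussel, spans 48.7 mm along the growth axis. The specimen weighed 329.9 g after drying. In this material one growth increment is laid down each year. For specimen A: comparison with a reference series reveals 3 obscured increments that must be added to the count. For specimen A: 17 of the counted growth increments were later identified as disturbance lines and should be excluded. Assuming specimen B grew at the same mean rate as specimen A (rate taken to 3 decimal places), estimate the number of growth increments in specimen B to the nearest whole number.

149 growth increments

Specimen A: true growth increment count = 259 − 17 + 3 = 245.
A: Extension rate ≈ 80.2 / 245 = 0.327 mm per year.
Specimen B: 48.7 mm / 0.327 mm per year = 148.93 years ≈ 149 growth increments.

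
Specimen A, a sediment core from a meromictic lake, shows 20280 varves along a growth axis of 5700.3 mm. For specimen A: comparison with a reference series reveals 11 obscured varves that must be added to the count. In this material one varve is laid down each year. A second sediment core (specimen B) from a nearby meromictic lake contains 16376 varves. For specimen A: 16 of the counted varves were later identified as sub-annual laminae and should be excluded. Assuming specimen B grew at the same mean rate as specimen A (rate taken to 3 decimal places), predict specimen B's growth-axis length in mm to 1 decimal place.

Specimen A: after corrections the count is 20280 − 16 + 11 = 20275 varves.
A: Mean rate = 5700.3 mm / 20275 years ≈ 0.281 mm per year.
B's length ≈ 0.281 × 16376 = 4601.7 mm.

4601.7 mm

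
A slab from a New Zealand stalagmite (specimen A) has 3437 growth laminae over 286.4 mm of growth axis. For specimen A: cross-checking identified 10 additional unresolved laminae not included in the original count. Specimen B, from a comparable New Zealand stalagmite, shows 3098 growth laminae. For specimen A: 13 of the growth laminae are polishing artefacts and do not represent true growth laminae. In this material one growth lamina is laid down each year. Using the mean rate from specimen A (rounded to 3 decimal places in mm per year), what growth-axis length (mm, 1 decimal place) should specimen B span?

Specimen A: correcting the raw count gives 3437 − 13 + 10 = 3434 true growth laminae.
A: Extension rate ≈ 286.4 / 3434 = 0.083 mm/yr.
Length of B = 0.083 × 3098 = 257.1 mm.

257.1 mm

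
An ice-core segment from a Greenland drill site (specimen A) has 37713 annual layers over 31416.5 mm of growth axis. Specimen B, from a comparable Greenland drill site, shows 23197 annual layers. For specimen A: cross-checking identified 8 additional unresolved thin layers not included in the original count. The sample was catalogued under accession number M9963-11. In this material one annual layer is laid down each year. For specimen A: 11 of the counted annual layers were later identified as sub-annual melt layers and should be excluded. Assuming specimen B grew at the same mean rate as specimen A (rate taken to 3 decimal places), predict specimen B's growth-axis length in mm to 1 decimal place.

19323.1 mm

Specimen A: true annual layer count = 37713 − 11 + 8 = 37710.
A: Extension rate ≈ 31416.5 / 37710 = 0.833 mm per year.
For B, 0.833 mm/year × 23197 years = 19323.1 mm.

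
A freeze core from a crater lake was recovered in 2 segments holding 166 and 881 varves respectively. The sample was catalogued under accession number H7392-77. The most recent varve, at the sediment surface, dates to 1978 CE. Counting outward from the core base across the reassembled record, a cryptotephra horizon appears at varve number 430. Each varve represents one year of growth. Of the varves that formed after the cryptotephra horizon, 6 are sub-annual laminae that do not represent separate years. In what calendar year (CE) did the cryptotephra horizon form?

Total varves = 166 + 881 = 1047.
Between varve 430 and the sediment surface there are 1047 − 430 = 617 varves.
Removing the 6 false varves leaves 617 − 6 = 611 true varves beyond the cryptotephra horizon.
The varve at the sediment surface is 1978 CE, so the cryptotephra horizon dates to 1978 − 611 = 1367 CE.

1367 CE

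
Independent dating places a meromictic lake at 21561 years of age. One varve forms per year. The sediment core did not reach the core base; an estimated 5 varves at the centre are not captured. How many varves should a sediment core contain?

21556 varves

One varve per year gives 21561 varves over 21561 years.
21561 − 5 missed = 21556 varves expected in the prepared section.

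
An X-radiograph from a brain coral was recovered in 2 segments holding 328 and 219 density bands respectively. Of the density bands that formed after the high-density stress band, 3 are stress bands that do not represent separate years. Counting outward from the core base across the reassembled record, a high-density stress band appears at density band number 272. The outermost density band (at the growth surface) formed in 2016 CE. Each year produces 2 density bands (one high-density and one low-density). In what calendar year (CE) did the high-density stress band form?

1880 CE

Total density bands = 328 + 219 = 547.
The high-density stress band sits at density band 272 from the core base, so 547 − 272 = 275 density bands formed after it.
Excluding 3 false density bands: 275 − 3 = 272.
Dividing by 2 density bands per year: 272 / 2 = 136 years.
Counting back 136 years from 2016 CE places the high-density stress band in 2016 − 136 = 1880 CE.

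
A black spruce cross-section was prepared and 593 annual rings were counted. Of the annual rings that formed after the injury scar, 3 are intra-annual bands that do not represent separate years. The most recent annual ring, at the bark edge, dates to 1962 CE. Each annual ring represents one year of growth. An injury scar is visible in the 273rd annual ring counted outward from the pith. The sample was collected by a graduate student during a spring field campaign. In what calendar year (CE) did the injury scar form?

1645 CE

Between annual ring 273 and the bark edge there are 593 − 273 = 320 annual rings.
320 − 3 false = 317 true annual rings after the injury scar.
1962 − 317 = 1645 CE.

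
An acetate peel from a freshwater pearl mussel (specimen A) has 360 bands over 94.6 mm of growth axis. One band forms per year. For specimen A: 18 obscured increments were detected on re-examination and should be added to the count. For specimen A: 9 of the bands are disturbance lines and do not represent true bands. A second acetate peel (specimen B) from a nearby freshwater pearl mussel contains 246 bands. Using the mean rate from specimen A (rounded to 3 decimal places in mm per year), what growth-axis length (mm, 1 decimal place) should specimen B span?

Specimen A: true band count = 360 − 9 + 18 = 369.
A: 94.6 mm over 369 years gives 94.6 / 369 ≈ 0.256 mm per year.
B's length ≈ 0.256 × 246 = 63.0 mm.

63.0 mm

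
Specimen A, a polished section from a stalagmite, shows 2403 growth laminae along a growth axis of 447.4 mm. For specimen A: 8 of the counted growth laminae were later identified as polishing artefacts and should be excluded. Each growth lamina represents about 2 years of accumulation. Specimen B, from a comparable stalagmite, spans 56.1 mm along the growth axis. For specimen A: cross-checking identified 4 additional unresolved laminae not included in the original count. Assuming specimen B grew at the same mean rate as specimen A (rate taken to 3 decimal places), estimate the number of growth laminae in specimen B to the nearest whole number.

Specimen A: after corrections the count is 2403 − 8 + 4 = 2399 growth laminae.
Specimen A: 2399 growth laminae at 2 years each span 2399 × 2 = 4798 years.
A: Mean rate = 447.4 mm / 4798 years ≈ 0.093 mm/yr.
For B, 56.1 / 0.093 = 603.23 years; at 2 years per growth lamina that is 603.23 / 2 ≈ 302 growth laminae.

302 growth laminae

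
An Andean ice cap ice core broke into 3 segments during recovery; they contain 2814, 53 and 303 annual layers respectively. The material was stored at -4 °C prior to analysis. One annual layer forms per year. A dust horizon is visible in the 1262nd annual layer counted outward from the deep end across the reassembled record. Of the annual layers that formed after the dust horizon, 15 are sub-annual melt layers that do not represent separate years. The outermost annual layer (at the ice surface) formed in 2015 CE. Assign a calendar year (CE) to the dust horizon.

122 CE

Total annual layers = 2814 + 53 + 303 = 3170.
Between annual layer 1262 and the ice surface there are 3170 − 1262 = 1908 annual layers.
Excluding 15 false annual layers: 1908 − 15 = 1893.
Counting back 1893 years from 2015 CE places the dust horizon in 2015 − 1893 = 122 CE.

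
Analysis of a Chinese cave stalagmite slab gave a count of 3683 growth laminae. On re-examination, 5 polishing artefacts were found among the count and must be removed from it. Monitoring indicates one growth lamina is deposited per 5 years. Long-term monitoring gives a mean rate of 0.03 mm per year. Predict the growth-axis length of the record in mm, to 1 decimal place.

Correcting the raw count gives 3683 − 5 = 3678 true growth laminae.
At 5 years per growth lamina, 3678 × 5 = 18390 years.
Length ≈ 0.03 × 18390 = 551.7 mm.

551.7 mm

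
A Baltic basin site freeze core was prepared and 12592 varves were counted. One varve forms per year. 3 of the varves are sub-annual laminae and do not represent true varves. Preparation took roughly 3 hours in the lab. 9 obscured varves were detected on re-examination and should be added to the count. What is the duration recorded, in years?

12598 years

Correcting the raw count gives 12592 − 3 + 9 = 12598 true varves.
At one varve per year, that is 12598 years.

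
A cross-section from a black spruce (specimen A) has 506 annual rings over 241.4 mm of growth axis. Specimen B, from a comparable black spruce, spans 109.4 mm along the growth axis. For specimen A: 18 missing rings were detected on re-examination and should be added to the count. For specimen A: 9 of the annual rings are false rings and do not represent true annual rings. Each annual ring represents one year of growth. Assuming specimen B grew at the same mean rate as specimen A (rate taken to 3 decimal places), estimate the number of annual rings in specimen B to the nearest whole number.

233 annual rings

Specimen A: true annual ring count = 506 − 9 + 18 = 515.
A: Extension rate ≈ 241.4 / 515 = 0.469 mm per year.
Specimen B: 109.4 mm / 0.469 mm per year = 233.26 years ≈ 233 annual rings.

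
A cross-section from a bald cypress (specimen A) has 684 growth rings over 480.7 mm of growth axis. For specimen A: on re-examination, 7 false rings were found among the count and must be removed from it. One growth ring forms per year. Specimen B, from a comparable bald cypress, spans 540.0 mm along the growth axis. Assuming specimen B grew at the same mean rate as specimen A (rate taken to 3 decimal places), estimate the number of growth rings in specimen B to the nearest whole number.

761 growth rings

Specimen A: adjusted count: 684 − 7 = 677 growth rings.
A: Mean rate = 480.7 mm / 677 years ≈ 0.710 mm/year.
Specimen B: 540.0 mm / 0.710 mm per year = 760.56 years ≈ 761 growth rings.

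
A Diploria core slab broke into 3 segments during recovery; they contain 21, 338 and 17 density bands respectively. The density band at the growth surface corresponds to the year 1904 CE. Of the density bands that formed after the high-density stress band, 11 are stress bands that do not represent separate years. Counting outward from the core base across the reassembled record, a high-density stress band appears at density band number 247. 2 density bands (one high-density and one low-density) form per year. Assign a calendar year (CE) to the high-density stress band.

Total density bands = 21 + 338 + 17 = 376.
Between density band 247 and the growth surface there are 376 − 247 = 129 density bands.
Excluding 11 false density bands: 129 − 11 = 118.
Dividing by 2 density bands per year: 118 / 2 = 59 years.
Counting back 59 years from 1904 CE places the high-density stress band in 1904 − 59 = 1845 CE.

1845 CE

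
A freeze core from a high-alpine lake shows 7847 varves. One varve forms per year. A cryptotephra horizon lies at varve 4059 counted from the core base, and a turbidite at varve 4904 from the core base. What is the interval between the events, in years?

845 years

Separation: 4904 − 4059 = 845 varves.
One varve per year makes the interval 845 years.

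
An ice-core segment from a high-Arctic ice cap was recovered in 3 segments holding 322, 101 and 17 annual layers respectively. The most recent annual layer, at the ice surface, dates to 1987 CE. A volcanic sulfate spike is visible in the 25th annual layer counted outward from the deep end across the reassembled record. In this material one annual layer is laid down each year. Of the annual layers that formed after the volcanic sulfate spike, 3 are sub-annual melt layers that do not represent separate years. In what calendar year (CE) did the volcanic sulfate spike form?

1575 CE

Total annual layers = 322 + 101 + 17 = 440.
The volcanic sulfate spike sits at annual layer 25 from the deep end, so 440 − 25 = 415 annual layers formed after it.
415 − 3 false = 412 true annual layers after the volcanic sulfate spike.
1987 − 412 = 1575 CE.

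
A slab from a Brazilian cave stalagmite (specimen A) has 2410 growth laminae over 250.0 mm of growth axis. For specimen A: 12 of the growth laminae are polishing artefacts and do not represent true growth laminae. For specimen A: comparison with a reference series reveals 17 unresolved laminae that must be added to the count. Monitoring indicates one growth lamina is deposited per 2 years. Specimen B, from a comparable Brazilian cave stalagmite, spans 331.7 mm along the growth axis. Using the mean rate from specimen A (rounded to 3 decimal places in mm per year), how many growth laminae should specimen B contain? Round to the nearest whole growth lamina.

3189 growth laminae

Specimen A: correcting the raw count gives 2410 − 12 + 17 = 2415 true growth laminae.
Specimen A: at 2 years per growth lamina, 2415 × 2 = 4830 years.
A: 250.0 mm over 4830 years gives 250.0 / 4830 ≈ 0.052 mm/year.
B spans 331.7 / 0.052 = 6378.85 years; at 2 years per growth lamina that is 6378.85 / 2 ≈ 3189 growth laminae.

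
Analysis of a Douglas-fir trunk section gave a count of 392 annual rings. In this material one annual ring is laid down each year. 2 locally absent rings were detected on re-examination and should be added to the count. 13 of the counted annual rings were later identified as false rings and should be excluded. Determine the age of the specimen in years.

381 yr

True annual ring count = 392 − 13 + 2 = 381.
With a one-to-one annual ring periodicity this is 381 years.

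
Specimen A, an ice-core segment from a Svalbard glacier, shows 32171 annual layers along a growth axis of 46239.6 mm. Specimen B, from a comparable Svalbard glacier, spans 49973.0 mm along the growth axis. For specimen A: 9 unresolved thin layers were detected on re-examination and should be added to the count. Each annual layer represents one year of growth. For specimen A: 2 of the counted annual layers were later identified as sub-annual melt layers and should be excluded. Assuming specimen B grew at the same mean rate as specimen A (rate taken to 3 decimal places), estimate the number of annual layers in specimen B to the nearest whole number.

34776 annual layers

Specimen A: after corrections the count is 32171 − 2 + 9 = 32178 annual layers.
A: Extension rate ≈ 46239.6 / 32178 = 1.437 mm/year.
Specimen B: 49973.0 mm / 1.437 mm per year = 34775.92 years ≈ 34776 annual layers.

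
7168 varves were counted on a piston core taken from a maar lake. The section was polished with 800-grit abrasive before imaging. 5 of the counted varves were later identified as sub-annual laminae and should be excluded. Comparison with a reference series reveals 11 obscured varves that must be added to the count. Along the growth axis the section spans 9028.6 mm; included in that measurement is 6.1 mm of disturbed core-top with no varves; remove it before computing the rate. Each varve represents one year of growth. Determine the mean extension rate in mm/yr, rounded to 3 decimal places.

Correcting the raw count gives 7168 − 5 + 11 = 7174 true varves.
Net length = 9028.6 − 6.1 = 9022.5 mm.
9022.5 mm over 7174 years gives 9022.5 / 7174 ≈ 1.258 mm/yr.

1.258 mm/yr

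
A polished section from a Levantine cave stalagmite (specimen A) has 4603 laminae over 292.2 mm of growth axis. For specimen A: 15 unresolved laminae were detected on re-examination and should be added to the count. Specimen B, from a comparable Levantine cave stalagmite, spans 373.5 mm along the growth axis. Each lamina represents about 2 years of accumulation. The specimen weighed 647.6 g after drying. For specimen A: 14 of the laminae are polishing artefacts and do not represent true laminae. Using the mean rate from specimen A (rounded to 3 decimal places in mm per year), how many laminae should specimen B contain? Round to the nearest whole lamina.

Specimen A: adjusted count: 4603 − 14 + 15 = 4604 laminae.
Specimen A: multiplying by 2 years per lamina: 4604 × 2 = 9208 years.
A: 292.2 mm over 9208 years gives 292.2 / 9208 ≈ 0.032 mm/yr.
B spans 373.5 / 0.032 = 11671.88 years; at 2 years per lamina that is 11671.88 / 2 ≈ 5836 laminae.

5836 laminae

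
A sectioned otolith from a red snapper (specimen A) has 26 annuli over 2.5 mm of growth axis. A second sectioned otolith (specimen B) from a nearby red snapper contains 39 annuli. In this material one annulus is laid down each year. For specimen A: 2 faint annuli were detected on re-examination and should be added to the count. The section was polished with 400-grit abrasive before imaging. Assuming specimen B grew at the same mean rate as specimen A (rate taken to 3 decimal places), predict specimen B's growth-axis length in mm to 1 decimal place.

3.5 mm

Specimen A: correcting the raw count gives 26 + 2 = 28 true annuli.
A: 2.5 mm over 28 years gives 2.5 / 28 ≈ 0.089 mm/yr.
Length of B = 0.089 × 39 = 3.5 mm.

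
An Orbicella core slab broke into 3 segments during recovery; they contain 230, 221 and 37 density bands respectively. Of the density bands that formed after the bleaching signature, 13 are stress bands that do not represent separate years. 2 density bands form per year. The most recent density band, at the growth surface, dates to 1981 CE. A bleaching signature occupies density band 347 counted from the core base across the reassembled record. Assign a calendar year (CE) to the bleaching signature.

Total density bands = 230 + 221 + 37 = 488.
The bleaching signature sits at density band 347 from the core base, so 488 − 347 = 141 density bands formed after it.
Removing the 13 false density bands leaves 141 − 13 = 128 true density bands beyond the bleaching signature.
128 density bands at 2 per year is 128 / 2 = 64 years.
Counting back 64 years from 1981 CE places the bleaching signature in 1981 − 64 = 1917 CE.

1917 CE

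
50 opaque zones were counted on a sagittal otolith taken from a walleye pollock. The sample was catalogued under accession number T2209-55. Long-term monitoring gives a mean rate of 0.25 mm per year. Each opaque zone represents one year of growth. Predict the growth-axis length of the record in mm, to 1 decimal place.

12.5 mm

50 years of growth are recorded.
Length ≈ 0.25 × 50 = 12.5 mm.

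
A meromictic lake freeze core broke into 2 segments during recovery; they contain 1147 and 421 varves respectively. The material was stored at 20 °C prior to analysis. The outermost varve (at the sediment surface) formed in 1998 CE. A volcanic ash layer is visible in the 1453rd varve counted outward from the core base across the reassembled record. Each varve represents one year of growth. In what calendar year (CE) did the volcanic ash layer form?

1883 CE

Total varves = 1147 + 421 = 1568.
1568 − 1453 = 115 varves lie beyond the volcanic ash layer toward the sediment surface.
The varve at the sediment surface is 1998 CE, so the volcanic ash layer dates to 1998 − 115 = 1883 CE.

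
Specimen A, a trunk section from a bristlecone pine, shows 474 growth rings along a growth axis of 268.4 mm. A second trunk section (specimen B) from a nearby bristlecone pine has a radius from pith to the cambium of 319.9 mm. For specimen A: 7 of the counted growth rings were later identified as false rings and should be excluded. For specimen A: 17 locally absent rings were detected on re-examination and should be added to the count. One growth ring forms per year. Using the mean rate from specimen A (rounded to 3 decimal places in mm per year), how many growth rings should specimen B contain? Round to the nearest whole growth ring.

576 growth rings

Specimen A: true growth ring count = 474 − 7 + 17 = 484.
A: Extension rate ≈ 268.4 / 484 = 0.555 mm per year.
For B, 319.9 / 0.555 = 576.40 years ≈ 576 growth rings.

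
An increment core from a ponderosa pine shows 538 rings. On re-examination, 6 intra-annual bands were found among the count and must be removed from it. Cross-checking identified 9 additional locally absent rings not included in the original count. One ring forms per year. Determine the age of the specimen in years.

Correcting the raw count gives 538 − 6 + 9 = 541 true rings.
With a one-to-one ring periodicity this is 541 years.

541 years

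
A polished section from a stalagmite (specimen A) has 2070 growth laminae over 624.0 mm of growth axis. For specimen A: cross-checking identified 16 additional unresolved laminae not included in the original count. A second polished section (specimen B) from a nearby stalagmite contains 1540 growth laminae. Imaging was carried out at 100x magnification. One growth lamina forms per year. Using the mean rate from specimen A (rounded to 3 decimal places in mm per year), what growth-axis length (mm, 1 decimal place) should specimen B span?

Specimen A: after corrections the count is 2070 + 16 = 2086 growth laminae.
A: Extension rate ≈ 624.0 / 2086 = 0.299 mm/year.
For B, 0.299 mm/year × 1540 years = 460.5 mm.

460.5 mm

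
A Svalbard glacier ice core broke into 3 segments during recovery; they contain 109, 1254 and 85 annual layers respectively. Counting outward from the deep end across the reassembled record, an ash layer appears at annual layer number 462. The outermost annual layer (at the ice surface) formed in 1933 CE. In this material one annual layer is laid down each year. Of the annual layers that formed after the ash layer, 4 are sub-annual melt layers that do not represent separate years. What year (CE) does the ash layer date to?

Total annual layers = 109 + 1254 + 85 = 1448.
Between annual layer 462 and the ice surface there are 1448 − 462 = 986 annual layers.
Removing the 4 false annual layers leaves 986 − 4 = 982 true annual layers beyond the ash layer.
1933 − 982 = 951 CE.

951 CE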